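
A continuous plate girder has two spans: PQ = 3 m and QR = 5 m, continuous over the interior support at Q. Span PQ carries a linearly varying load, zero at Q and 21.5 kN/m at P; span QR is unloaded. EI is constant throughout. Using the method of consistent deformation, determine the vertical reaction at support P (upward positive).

Take M_Q as the redundant. Released structure: two simple spans PQ and QR with a hinge at Q.
Discontinuity in slope at Q on the released structure — sum the simple-span end rotations:
  span PQ: triangular load, peak 21.5: 7w₀L³/(360EI) = 11.29/EI
  relative rotation θ_0 = (11.29 + 0)/EI = 11.29/EI
A unit hogging moment at Q produces rotation L₁/(3EI) + L₂/(3EI) = 2.667/EI.
Slope continuity at Q: θ_0 = M_Q·2.667/EI, so M_Q = 11.29/2.667 = 4.233 kN·m (hogging).
Span PQ, ΣM about P with M_Q applied at Q: R_Q^{PQ}·3 = 32.25 + 4.233, so R_Q^{PQ} = 12.16 kN and R_P = 32.25 − 12.16 = 20.09 kN.

R_P = 20.09 kN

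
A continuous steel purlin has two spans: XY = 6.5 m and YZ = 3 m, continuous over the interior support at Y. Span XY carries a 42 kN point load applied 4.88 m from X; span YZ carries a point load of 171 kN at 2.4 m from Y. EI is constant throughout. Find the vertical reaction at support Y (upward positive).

R_Y = 88.21 kN

Take M_Y as the redundant. Released structure: two simple spans XY and YZ with a hinge at Y.
End slopes at the hinge Y, treating each span as simply supported:
  span XY: point load 42 at a = 4.88: Pab(L + a)/(6LEI) = 96.89/EI
  span YZ: point load 171 at a = 2.4: Pab(L + b)/(6LEI) = 49.25/EI
  relative rotation θ_0 = (96.89 + 49.25)/EI = 146.1/EI
A unit hogging moment at Y produces rotation L₁/(3EI) + L₂/(3EI) = 3.167/EI.
Slope continuity at Y: θ_0 = M_Y·3.167/EI, so M_Y = 146.1/3.167 = 46.15 kN·m (hogging).
Span XY, ΣM about X with M_Y applied at Y: R_Y^{XY}·6.5 = 205 + 46.15, so R_Y^{XY} = 38.63 kN and R_X = 42 − 38.63 = 3.368 kN.
Span YZ, ΣM about Z: R_Y^{YZ}·3 = 102.6 + 46.15, so R_Y^{YZ} = 49.58 kN and R_Z = 171 − 49.58 = 121.4 kN.
R_Y = 38.63 + 49.58 = 88.21 kN.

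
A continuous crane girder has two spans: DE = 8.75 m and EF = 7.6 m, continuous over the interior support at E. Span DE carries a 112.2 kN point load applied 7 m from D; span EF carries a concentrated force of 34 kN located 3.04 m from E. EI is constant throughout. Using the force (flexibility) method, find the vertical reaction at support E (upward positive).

Release continuity at E by inserting a hinge; the redundant is the internal moment M_E. The primary structure is two simply-supported spans DE and EF.
Rotations at E on the released spans (each span's end-slope, ×1/EI):
  span DE: point load 112.2 at a = 7: Pab(L + a)/(6LEI) = 412.3/EI
  span EF: point load 34 at a = 3.04: Pab(L + b)/(6LEI) = 125.7/EI
  relative rotation θ_0 = (412.3 + 125.7)/EI = 538/EI
A unit hogging moment at E produces rotation L₁/(3EI) + L₂/(3EI) = 5.45/EI.
Slope continuity at E: θ_0 = M_E·5.45/EI, so M_E = 538/5.45 = 98.72 kN·m (hogging).
Span DE, ΣM about D with M_E applied at E: R_E^{DE}·8.75 = 785.4 + 98.72, so R_E^{DE} = 101 kN and R_D = 112.2 − 101 = 11.16 kN.
Span EF, ΣM about F: R_E^{EF}·7.6 = 155 + 98.72, so R_E^{EF} = 33.39 kN and R_F = 34 − 33.39 = 0.6106 kN.
R_E = 101 + 33.39 = 134.4 kN.

R_E = 134.4 kN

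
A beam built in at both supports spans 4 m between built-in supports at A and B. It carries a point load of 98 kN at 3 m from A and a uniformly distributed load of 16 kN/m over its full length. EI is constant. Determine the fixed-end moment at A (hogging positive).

M_A = 39.71 kN·m

Release both end moments; the primary structure is a simply-supported span AB with redundants M_A and M_B.
End rotations of the released simple span under the applied load (×1/EI):
  at A: point load 98 at a = 3: Pab(L + b)/(6LEI) = 61.25/EI
  at B: point load 98 at a = 3: Pab(L + a)/(6LEI) = 85.75/EI
  at A: UDL 16: wL³/(24EI) = 42.67/EI
  at B: UDL 16: wL³/(24EI) = 42.67/EI
  θ_A0 = 103.9/EI,  θ_B0 = 128.4/EI
Flexibility coefficients: a unit moment at one end gives L/(3EI) there and L/(6EI) at the far end, so f₁₁ = f₂₂ = 1.333/EI and f₁₂ = f₂₁ = 0.6667/EI.
Compatibility — zero rotation at each built-in end:
  1.333 M_A + 0.6667 M_B = 103.9
  0.6667 M_A + 1.333 M_B = 128.4
Solving the pair gives M_A = 39.71 kN·m and M_B = 76.46 kN·m (hogging).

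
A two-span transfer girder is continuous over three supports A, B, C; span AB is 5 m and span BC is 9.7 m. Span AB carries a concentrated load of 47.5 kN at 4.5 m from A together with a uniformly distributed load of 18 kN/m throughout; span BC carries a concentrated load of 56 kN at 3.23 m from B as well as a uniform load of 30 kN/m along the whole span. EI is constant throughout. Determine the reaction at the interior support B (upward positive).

R_B = 369.2 kN

Insert a hinge at B; M_B is the redundant, and each span becomes simply supported.
Discontinuity in slope at B on the released structure — sum the simple-span end rotations:
  span AB: point load 47.5 at a = 4.5: Pab(L + a)/(6LEI) = 33.84/EI
  span AB: UDL 18: wL³/(24EI) = 93.75/EI
  span BC: point load 56 at a = 3.23: Pab(L + b)/(6LEI) = 325.1/EI
  span BC: UDL 30: wL³/(24EI) = 1141/EI
  relative rotation θ_0 = (127.6 + 1466)/EI = 1594/EI
A unit hogging moment at B produces rotation L₁/(3EI) + L₂/(3EI) = 4.9/EI.
Slope continuity at B: θ_0 = M_B·4.9/EI, so M_B = 1594/4.9 = 325.2 kN·m (hogging).
Span AB, ΣM about A with M_B applied at B: R_B^{AB}·5 = 438.8 + 325.2, so R_B^{AB} = 152.8 kN and R_A = 137.5 − 152.8 = -15.29 kN.
Span BC, ΣM about C: R_B^{BC}·9.7 = 1774 + 325.2, so R_B^{BC} = 216.4 kN and R_C = 347 − 216.4 = 130.6 kN.
R_B = 152.8 + 216.4 = 369.2 kN.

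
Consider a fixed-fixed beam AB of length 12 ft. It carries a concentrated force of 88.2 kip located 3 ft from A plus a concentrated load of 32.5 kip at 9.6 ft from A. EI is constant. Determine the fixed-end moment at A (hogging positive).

Release both end moments; the primary structure is a simply-supported span AB with redundants M_A and M_B.
End rotations of the released simple span under the applied load (×1/EI):
  at A: point load 88.2 at a = 3: Pab(L + b)/(6LEI) = 694.6/EI
  at B: point load 88.2 at a = 3: Pab(L + a)/(6LEI) = 496.1/EI
  at A: point load 32.5 at a = 9.6: Pab(L + b)/(6LEI) = 149.8/EI
  at B: point load 32.5 at a = 9.6: Pab(L + a)/(6LEI) = 224.6/EI
  θ_A0 = 844.3/EI,  θ_B0 = 720.8/EI
Flexibility coefficients: a unit moment at one end gives L/(3EI) there and L/(6EI) at the far end, so f₁₁ = f₂₂ = 4/EI and f₁₂ = f₂₁ = 2/EI.
Compatibility — zero rotation at each built-in end:
  4 M_A + 2 M_B = 844.3
  2 M_A + 4 M_B = 720.8
Solving the pair gives M_A = 161.3 kip·ft and M_B = 99.53 kip·ft (hogging).

M_A = 161.3 kip·ft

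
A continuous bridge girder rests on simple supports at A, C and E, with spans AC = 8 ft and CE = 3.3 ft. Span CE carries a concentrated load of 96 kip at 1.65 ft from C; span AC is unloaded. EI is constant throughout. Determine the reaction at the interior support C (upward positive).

R_C = 55.42 kip

Insert a hinge at C; M_C is the redundant, and each span becomes simply supported.
Rotations at C on the released spans (each span's end-slope, ×1/EI):
  span CE: point load 96 at a = 1.65: Pab(L + b)/(6LEI) = 65.34/EI
  relative rotation θ_0 = (0 + 65.34)/EI = 65.34/EI
A unit hogging moment at C produces rotation L₁/(3EI) + L₂/(3EI) = 3.767/EI.
Slope continuity at C: θ_0 = M_C·3.767/EI, so M_C = 65.34/3.767 = 17.35 kip·ft (hogging).
Span AC, ΣM about A with M_C applied at C: R_C^{AC}·8 = 0 + 17.35, so R_C^{AC} = 2.168 kip and R_A = 0 − 2.168 = -2.168 kip.
Span CE, ΣM about E: R_C^{CE}·3.3 = 158.4 + 17.35, so R_C^{CE} = 53.26 kip and R_E = 96 − 53.26 = 42.74 kip.
R_C = 2.168 + 53.26 = 55.42 kip.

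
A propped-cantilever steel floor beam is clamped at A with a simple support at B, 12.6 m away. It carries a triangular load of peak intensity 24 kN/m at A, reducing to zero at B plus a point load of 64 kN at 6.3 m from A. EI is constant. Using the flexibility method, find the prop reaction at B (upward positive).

Take the reaction at B as the redundant and release it; the primary structure is a cantilever fixed at A.
Free-end deflection of the primary structure under the applied loading (downward +):
  triangular load, peak 24 at the fixed end: w₀L⁴/(30EI) = 20164/EI
  point load 64 at a = 6.3: Pa²(3L − a)/(6EI) = 13336/EI
  δ_0 = 33500/EI
Flexibility coefficient — unit upward force at B: δ_{BB} = L³/(3EI) = 666.8/EI.
Compatibility at B: δ_0 − R_B·δ_{BB} = 0, so R_B = 33500/666.8 = 50.24 kN.

R_B = 50.24 kN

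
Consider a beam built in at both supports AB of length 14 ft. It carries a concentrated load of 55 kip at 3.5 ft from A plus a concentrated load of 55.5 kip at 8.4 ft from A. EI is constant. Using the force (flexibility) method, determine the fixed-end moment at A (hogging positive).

Release both end moments; the primary structure is a simply-supported span AB with redundants M_A and M_B.
On the primary (simply-supported) span, the end slopes from the loading are:
  at A: point load 55 at a = 3.5: Pab(L + b)/(6LEI) = 589.5/EI
  at B: point load 55 at a = 3.5: Pab(L + a)/(6LEI) = 421.1/EI
  at A: point load 55.5 at a = 8.4: Pab(L + b)/(6LEI) = 609.2/EI
  at B: point load 55.5 at a = 8.4: Pab(L + a)/(6LEI) = 696.2/EI
  θ_A0 = 1199/EI,  θ_B0 = 1117/EI
Flexibility coefficients: a unit moment at one end gives L/(3EI) there and L/(6EI) at the far end, so f₁₁ = f₂₂ = 4.667/EI and f₁₂ = f₂₁ = 2.333/EI.
Compatibility — zero rotation at each built-in end:
  4.667 M_A + 2.333 M_B = 1199
  2.333 M_A + 4.667 M_B = 1117
Solving the pair gives M_A = 182.9 kip·ft and M_B = 148 kip·ft (hogging).

M_A = 182.9 kip·ft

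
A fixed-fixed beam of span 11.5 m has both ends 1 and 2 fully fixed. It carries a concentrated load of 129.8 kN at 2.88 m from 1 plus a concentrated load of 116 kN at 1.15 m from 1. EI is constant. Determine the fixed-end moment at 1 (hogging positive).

Take the two fixed-end moments M_1, M_2 as redundants; the released structure is the simple span 12.
On the primary (simply-supported) span, the end slopes from the loading are:
  at 1: point load 129.8 at a = 2.88: Pab(L + b)/(6LEI) = 939.6/EI
  at 2: point load 129.8 at a = 2.88: Pab(L + a)/(6LEI) = 671.6/EI
  at 1: point load 116 at a = 1.15: Pab(L + b)/(6LEI) = 437.2/EI
  at 2: point load 116 at a = 1.15: Pab(L + a)/(6LEI) = 253.1/EI
  θ_10 = 1377/EI,  θ_20 = 924.7/EI
Flexibility coefficients: a unit moment at one end gives L/(3EI) there and L/(6EI) at the far end, so f₁₁ = f₂₂ = 3.833/EI and f₁₂ = f₂₁ = 1.917/EI.
Compatibility — zero rotation at each built-in end:
  3.833 M_1 + 1.917 M_2 = 1377
  1.917 M_1 + 3.833 M_2 = 924.7
Solving the pair gives M_1 = 318.1 kN·m and M_2 = 82.18 kN·m (hogging).

M_1 = 318.1 kN·m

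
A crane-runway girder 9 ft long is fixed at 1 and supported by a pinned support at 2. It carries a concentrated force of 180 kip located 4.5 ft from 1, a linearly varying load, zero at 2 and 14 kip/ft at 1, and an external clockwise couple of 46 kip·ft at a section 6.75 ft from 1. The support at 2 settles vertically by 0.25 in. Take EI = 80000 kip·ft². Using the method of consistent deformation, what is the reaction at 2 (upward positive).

R_2 = 69.18 kip

Remove the prop at 2; the released (primary) structure is a cantilever built in at 1.
Primary-structure tip deflection at 2 by superposition:
  point load 180 at a = 4.5: Pa²(3L − a)/(6EI) = 13669/EI
  triangular load, peak 14 at the fixed end: w₀L⁴/(30EI) = 3062/EI
  clockwise couple 46 at a = 6.75: M₀a(2L − a)/(2EI) = 1747/EI
  δ_0 = 18477/EI
Flexibility coefficient — unit upward force at 2: δ_{22} = L³/(3EI) = 243/EI.
With EI = 80000 kip·ft²: δ_0 = 0.23096 ft and δ_{22} = 0.003037 ft/kip.
Compatibility — the beam at 2 must follow the support down by 0.02083 ft: δ_0 − R_2·δ_{22} = 0.02083, so R_2 = (0.23096 − 0.02083)/0.003037 = 69.18 kip.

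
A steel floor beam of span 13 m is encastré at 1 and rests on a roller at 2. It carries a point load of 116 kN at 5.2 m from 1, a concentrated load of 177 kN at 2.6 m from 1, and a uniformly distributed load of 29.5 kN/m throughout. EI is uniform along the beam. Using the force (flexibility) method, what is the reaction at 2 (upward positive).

Choose R_2 as the redundant. The primary structure is the cantilever fixed at 1.
Free-end deflection of the primary structure under the applied loading (downward +):
  point load 116 at a = 5.2: Pa²(3L − a)/(6EI) = 17670/EI
  point load 177 at a = 2.6: Pa²(3L − a)/(6EI) = 7259/EI
  UDL 29.5: wL⁴/(8EI) = 105319/EI
  δ_0 = 130247/EI
Tip deflection under a unit load at 2: L³/(3EI) = 732.3/EI.
Compatibility at 2: δ_0 − R_2·δ_{22} = 0, so R_2 = 130247/732.3 = 177.9 kN.

R_2 = 177.9 kN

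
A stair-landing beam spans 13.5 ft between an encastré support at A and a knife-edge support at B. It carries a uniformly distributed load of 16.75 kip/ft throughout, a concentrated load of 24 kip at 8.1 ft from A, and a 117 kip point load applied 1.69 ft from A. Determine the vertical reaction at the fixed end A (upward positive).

Take the reaction at B as the redundant and release it; the primary structure is a cantilever fixed at A.
Downward deflection at the released point B due to the loads:
  UDL 16.75: wL⁴/(8EI) = 69544/EI
  point load 24 at a = 8.1: Pa²(3L − a)/(6EI) = 8503/EI
  point load 117 at a = 1.69: Pa²(3L − a)/(6EI) = 2161/EI
  δ_0 = 80209/EI
Flexibility coefficient — unit upward force at B: δ_{BB} = L³/(3EI) = 820.1/EI.
Compatibility at B: δ_0 − R_B·δ_{BB} = 0, so R_B = 80209/820.1 = 97.8 kip.
Vertical equilibrium: R_A = ΣP − R_B = 367.1 − 97.8 = 269.3 kip.

R_A = 269.3 kip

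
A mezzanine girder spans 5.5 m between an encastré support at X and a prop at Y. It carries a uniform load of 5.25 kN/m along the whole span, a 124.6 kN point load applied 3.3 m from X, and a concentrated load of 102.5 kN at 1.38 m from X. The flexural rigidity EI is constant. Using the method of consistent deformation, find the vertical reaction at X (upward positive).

Choose R_Y as the redundant. The primary structure is the cantilever fixed at X.
Primary-structure tip deflection at Y by superposition:
  UDL 5.25: wL⁴/(8EI) = 600.5/EI
  point load 124.6 at a = 3.3: Pa²(3L − a)/(6EI) = 2985/EI
  point load 102.5 at a = 1.38: Pa²(3L − a)/(6EI) = 491.9/EI
  δ_0 = 4078/EI
Tip deflection under a unit load at Y: L³/(3EI) = 55.46/EI.
Compatibility at Y: δ_0 − R_Y·δ_{YY} = 0, so R_Y = 4078/55.46 = 73.53 kN.
Vertical equilibrium: R_X = ΣP − R_Y = 256 − 73.53 = 182.4 kN.

R_X = 182.4 kN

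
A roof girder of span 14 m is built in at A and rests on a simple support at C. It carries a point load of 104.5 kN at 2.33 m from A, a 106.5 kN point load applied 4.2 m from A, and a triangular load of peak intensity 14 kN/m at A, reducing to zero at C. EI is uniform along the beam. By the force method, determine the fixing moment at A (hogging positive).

M_A = 635.1 kN·m

Take the reaction at C as the redundant and release it; the primary structure is a cantilever fixed at A.
Downward deflection at the released point C due to the loads:
  point load 104.5 at a = 2.33: Pa²(3L − a)/(6EI) = 3751/EI
  point load 106.5 at a = 4.2: Pa²(3L − a)/(6EI) = 11836/EI
  triangular load, peak 14 at the fixed end: w₀L⁴/(30EI) = 17927/EI
  δ_0 = 33514/EI
Flexibility coefficient — unit upward force at C: δ_{CC} = L³/(3EI) = 914.7/EI.
The prop prevents deflection at C: R_C = δ_0/δ_{CC} = 33514/914.7 = 36.64 kN.
Moment equilibrium about A: M_A = Σ(load moments about A) − R_C·L = 1148 − 36.64×14 = 635.1 kN·m.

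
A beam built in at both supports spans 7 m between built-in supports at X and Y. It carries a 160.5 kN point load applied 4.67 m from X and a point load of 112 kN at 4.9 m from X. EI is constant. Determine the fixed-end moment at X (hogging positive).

M_X = 132.4 kN·m

Release both end moments; the primary structure is a simply-supported span XY with redundants M_X and M_Y.
End rotations of the released simple span under the applied load (×1/EI):
  at X: point load 160.5 at a = 4.67: Pab(L + b)/(6LEI) = 388/EI
  at Y: point load 160.5 at a = 4.67: Pab(L + a)/(6LEI) = 485.3/EI
  at X: point load 112 at a = 4.9: Pab(L + b)/(6LEI) = 249.7/EI
  at Y: point load 112 at a = 4.9: Pab(L + a)/(6LEI) = 326.5/EI
  θ_X0 = 637.7/EI,  θ_Y0 = 811.8/EI
Flexibility coefficients: a unit moment at one end gives L/(3EI) there and L/(6EI) at the far end, so f₁₁ = f₂₂ = 2.333/EI and f₁₂ = f₂₁ = 1.167/EI.
Compatibility — zero rotation at each built-in end:
  2.333 M_X + 1.167 M_Y = 637.7
  1.167 M_X + 2.333 M_Y = 811.8
Solving the pair gives M_X = 132.4 kN·m and M_Y = 281.7 kN·m (hogging).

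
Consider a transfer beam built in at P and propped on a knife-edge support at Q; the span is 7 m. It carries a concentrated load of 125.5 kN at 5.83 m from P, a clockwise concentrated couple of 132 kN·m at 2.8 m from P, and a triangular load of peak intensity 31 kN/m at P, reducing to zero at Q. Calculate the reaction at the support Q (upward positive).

Take the reaction at Q as the redundant and release it; the primary structure is a cantilever fixed at P.
Deflection at Q on the released cantilever, summing each load's contribution:
  point load 125.5 at a = 5.83: Pa²(3L − a)/(6EI) = 10785/EI
  clockwise couple 132 at a = 2.8: M₀a(2L − a)/(2EI) = 2070/EI
  triangular load, peak 31 at the fixed end: w₀L⁴/(30EI) = 2481/EI
  δ_0 = 15336/EI
Flexibility coefficient — unit upward force at Q: δ_{QQ} = L³/(3EI) = 114.3/EI.
The prop prevents deflection at Q: R_Q = δ_0/δ_{QQ} = 15336/114.3 = 134.1 kN.

R_Q = 134.1 kN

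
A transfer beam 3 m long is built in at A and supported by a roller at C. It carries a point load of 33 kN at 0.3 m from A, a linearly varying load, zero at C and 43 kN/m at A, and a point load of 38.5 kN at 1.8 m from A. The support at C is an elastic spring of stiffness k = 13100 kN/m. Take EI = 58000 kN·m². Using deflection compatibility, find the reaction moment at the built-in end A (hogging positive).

M_A = 83.35 kN·m

Remove the prop at C; the released (primary) structure is a cantilever built in at A.
Downward deflection at the released point C due to the loads:
  point load 33 at a = 0.3: Pa²(3L − a)/(6EI) = 4.306/EI
  triangular load, peak 43 at the fixed end: w₀L⁴/(30EI) = 116.1/EI
  point load 38.5 at a = 1.8: Pa²(3L − a)/(6EI) = 149.7/EI
  δ_0 = 270.1/EI
Tip deflection under a unit load at C: L³/(3EI) = 9/EI.
With EI = 58000 kN·m²: δ_0 = 0.004657 m and δ_{CC} = 0.000155 m/kN.
Compatibility — the spring shortens by R_C/k under the reaction it provides: δ_0 − R_C·δ_{CC} = R_C/k. With 1/k = 0.000076 m/kN, R_C = δ_0 / (δ_{CC} + 1/k) = 0.004657 / (0.000155 + 0.000076) = 20.12 kN.
Moment equilibrium about A: M_A = Σ(load moments about A) − R_C·L = 143.7 − 20.12×3 = 83.35 kN·m.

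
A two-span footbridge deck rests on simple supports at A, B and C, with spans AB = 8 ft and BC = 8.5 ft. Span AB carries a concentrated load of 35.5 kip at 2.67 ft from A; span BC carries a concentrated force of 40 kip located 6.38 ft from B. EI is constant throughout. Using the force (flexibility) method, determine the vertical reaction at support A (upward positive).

R_A = 18.54 kip

Take M_B as the redundant. Released structure: two simple spans AB and BC with a hinge at B.
Rotations at B on the released spans (each span's end-slope, ×1/EI):
  span AB: point load 35.5 at a = 2.67: Pab(L + a)/(6LEI) = 112.3/EI
  span BC: point load 40 at a = 6.38: Pab(L + b)/(6LEI) = 112.7/EI
  relative rotation θ_0 = (112.3 + 112.7)/EI = 225/EI
A unit hogging moment at B produces rotation L₁/(3EI) + L₂/(3EI) = 5.5/EI.
Compatibility: M_B·(L₁+L₂)/(3EI) = θ_0, giving M_B = 40.9 kip·ft (hogging).
Span AB, ΣM about A with M_B applied at B: R_B^{AB}·8 = 94.78 + 40.9, so R_B^{AB} = 16.96 kip and R_A = 35.5 − 16.96 = 18.54 kip.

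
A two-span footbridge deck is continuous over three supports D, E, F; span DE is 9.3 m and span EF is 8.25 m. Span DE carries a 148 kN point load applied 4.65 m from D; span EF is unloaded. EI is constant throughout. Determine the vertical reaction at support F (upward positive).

R_F = -16.58 kN

Release continuity at E by inserting a hinge; the redundant is the internal moment M_E. The primary structure is two simply-supported spans DE and EF.
End slopes at the hinge E, treating each span as simply supported:
  span DE: point load 148 at a = 4.65: Pab(L + a)/(6LEI) = 800/EI
  relative rotation θ_0 = (800 + 0)/EI = 800/EI
A unit hogging moment at E produces rotation L₁/(3EI) + L₂/(3EI) = 5.85/EI.
Compatibility: M_E·(L₁+L₂)/(3EI) = θ_0, giving M_E = 136.8 kN·m (hogging).
Span EF, ΣM about F: R_E^{EF}·8.25 = 0 + 136.8, so R_E^{EF} = 16.58 kN and R_F = 0 − 16.58 = -16.58 kN.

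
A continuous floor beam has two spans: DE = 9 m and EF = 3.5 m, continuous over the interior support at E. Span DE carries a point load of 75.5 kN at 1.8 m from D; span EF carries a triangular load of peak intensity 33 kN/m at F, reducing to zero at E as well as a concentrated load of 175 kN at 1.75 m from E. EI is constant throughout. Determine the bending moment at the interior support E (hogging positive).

Take M_E as the redundant. Released structure: two simple spans DE and EF with a hinge at E.
Rotations at E on the released spans (each span's end-slope, ×1/EI):
  span DE: point load 75.5 at a = 1.8: Pab(L + a)/(6LEI) = 195.7/EI
  span EF: triangular load, peak 33: 7w₀L³/(360EI) = 27.51/EI
  span EF: point load 175 at a = 1.75: Pab(L + b)/(6LEI) = 134/EI
  relative rotation θ_0 = (195.7 + 161.5)/EI = 357.2/EI
A unit hogging moment at E produces rotation L₁/(3EI) + L₂/(3EI) = 4.167/EI.
Slope continuity at E: θ_0 = M_E·4.167/EI, so M_E = 357.2/4.167 = 85.73 kN·m (hogging).

M_E = 85.73 kN·m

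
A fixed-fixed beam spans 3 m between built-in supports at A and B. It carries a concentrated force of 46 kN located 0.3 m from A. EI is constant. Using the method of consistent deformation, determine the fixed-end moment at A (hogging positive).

Take the two fixed-end moments M_A, M_B as redundants; the released structure is the simple span AB.
End rotations of the released simple span under the applied load (×1/EI):
  at A: point load 46 at a = 0.3: Pab(L + b)/(6LEI) = 11.8/EI
  at B: point load 46 at a = 0.3: Pab(L + a)/(6LEI) = 6.831/EI
  θ_A0 = 11.8/EI,  θ_B0 = 6.831/EI
Flexibility coefficients: a unit moment at one end gives L/(3EI) there and L/(6EI) at the far end, so f₁₁ = f₂₂ = 1/EI and f₁₂ = f₂₁ = 0.5/EI.
Compatibility — zero rotation at each built-in end:
  1 M_A + 0.5 M_B = 11.8
  0.5 M_A + 1 M_B = 6.831
Solving the pair gives M_A = 11.18 kN·m and M_B = 1.242 kN·m (hogging).

M_A = 11.18 kN·m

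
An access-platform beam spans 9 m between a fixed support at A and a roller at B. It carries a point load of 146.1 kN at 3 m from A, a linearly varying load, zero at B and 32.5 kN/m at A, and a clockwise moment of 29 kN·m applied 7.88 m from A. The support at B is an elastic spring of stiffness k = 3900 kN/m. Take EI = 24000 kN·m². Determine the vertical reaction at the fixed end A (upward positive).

R_A = 238.1 kN

Remove the prop at B; the released (primary) structure is a cantilever built in at A.
Downward deflection at the released point B due to the loads:
  point load 146.1 at a = 3: Pa²(3L − a)/(6EI) = 5260/EI
  triangular load, peak 32.5 at the fixed end: w₀L⁴/(30EI) = 7108/EI
  clockwise couple 29 at a = 7.88: M₀a(2L − a)/(2EI) = 1156/EI
  δ_0 = 13524/EI
Tip deflection under a unit load at B: L³/(3EI) = 243/EI.
With EI = 24000 kN·m²: δ_0 = 0.56349 m and δ_{BB} = 0.010125 m/kN.
Compatibility — the spring shortens by R_B/k under the reaction it provides: δ_0 − R_B·δ_{BB} = R_B/k. With 1/k = 0.000256 m/kN, R_B = δ_0 / (δ_{BB} + 1/k) = 0.56349 / (0.010125 + 0.000256) = 54.28 kN.
Vertical equilibrium: R_A = ΣP − R_B = 292.4 − 54.28 = 238.1 kN.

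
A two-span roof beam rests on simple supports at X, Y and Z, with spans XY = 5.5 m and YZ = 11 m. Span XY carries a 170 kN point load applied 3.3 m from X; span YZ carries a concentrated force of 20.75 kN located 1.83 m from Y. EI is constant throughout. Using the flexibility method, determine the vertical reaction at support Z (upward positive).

R_Z = -3.747 kN

Take M_Y as the redundant. Released structure: two simple spans XY and YZ with a hinge at Y.
Discontinuity in slope at Y on the released structure — sum the simple-span end rotations:
  span XY: point load 170 at a = 3.3: Pab(L + a)/(6LEI) = 329.1/EI
  span YZ: point load 20.75 at a = 1.83: Pab(L + b)/(6LEI) = 106.4/EI
  relative rotation θ_0 = (329.1 + 106.4)/EI = 435.5/EI
A unit hogging moment at Y produces rotation L₁/(3EI) + L₂/(3EI) = 5.5/EI.
Compatibility: M_Y·(L₁+L₂)/(3EI) = θ_0, giving M_Y = 79.19 kN·m (hogging).
Span YZ, ΣM about Z: R_Y^{YZ}·11 = 190.3 + 79.19, so R_Y^{YZ} = 24.5 kN and R_Z = 20.75 − 24.5 = -3.747 kN.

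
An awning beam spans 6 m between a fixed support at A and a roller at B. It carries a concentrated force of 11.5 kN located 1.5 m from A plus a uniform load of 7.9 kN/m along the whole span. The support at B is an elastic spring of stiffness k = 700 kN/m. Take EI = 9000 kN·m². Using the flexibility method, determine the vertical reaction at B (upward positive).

R_B = 15.92 kN

Choose R_B as the redundant. The primary structure is the cantilever fixed at A.
Downward deflection at the released point B due to the loads:
  point load 11.5 at a = 1.5: Pa²(3L − a)/(6EI) = 71.16/EI
  UDL 7.9: wL⁴/(8EI) = 1280/EI
  δ_0 = 1351/EI
Flexibility coefficient — unit upward force at B: δ_{BB} = L³/(3EI) = 72/EI.
With EI = 9000 kN·m²: δ_0 = 0.15011 m and δ_{BB} = 0.008 m/kN.
Compatibility — the spring shortens by R_B/k under the reaction it provides: δ_0 − R_B·δ_{BB} = R_B/k. With 1/k = 0.001429 m/kN, R_B = δ_0 / (δ_{BB} + 1/k) = 0.15011 / (0.008 + 0.001429) = 15.92 kN.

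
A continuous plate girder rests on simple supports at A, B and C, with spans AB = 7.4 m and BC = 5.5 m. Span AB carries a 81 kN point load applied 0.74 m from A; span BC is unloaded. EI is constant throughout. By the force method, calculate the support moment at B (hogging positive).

M_B = 17.02 kN·m

Release continuity at B by inserting a hinge; the redundant is the internal moment M_B. The primary structure is two simply-supported spans AB and BC.
Discontinuity in slope at B on the released structure — sum the simple-span end rotations:
  span AB: point load 81 at a = 0.74: Pab(L + a)/(6LEI) = 73.19/EI
  relative rotation θ_0 = (73.19 + 0)/EI = 73.19/EI
A unit hogging moment at B produces rotation L₁/(3EI) + L₂/(3EI) = 4.3/EI.
Compatibility: M_B·(L₁+L₂)/(3EI) = θ_0, giving M_B = 17.02 kN·m (hogging).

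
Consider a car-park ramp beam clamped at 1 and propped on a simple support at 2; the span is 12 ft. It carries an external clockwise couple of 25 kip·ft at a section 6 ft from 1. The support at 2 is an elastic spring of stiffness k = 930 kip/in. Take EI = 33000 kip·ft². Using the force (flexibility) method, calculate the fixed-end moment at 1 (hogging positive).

Choose R_2 as the redundant. The primary structure is the cantilever fixed at 1.
Downward deflection at the released point 2 due to the loads:
  clockwise couple 25 at a = 6: M₀a(2L − a)/(2EI) = 1350/EI
Flexibility coefficient — unit upward force at 2: δ_{22} = L³/(3EI) = 576/EI.
With EI = 33000 kip·ft²: δ_0 = 0.040909 ft and δ_{22} = 0.017455 ft/kip.
Compatibility — the spring shortens by R_2/k under the reaction it provides: δ_0 − R_2·δ_{22} = R_2/k. With 1/k = 1/(930×12) ft/kip = 0.00009 ft/kip, R_2 = δ_0 / (δ_{22} + 1/k) = 0.040909 / (0.017455 + 0.00009) = 2.332 kip.
Moment equilibrium about 1: M_1 = Σ(load moments about 1) − R_2·L = 25 − 2.332×12 = -2.981 kip·ft.

M_1 = -2.981 kip·ft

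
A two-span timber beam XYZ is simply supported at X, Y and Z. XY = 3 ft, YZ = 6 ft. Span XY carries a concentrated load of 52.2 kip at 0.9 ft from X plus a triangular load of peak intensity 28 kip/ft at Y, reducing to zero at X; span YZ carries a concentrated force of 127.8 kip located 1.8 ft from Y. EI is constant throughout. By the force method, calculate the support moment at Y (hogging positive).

Release continuity at Y by inserting a hinge; the redundant is the internal moment M_Y. The primary structure is two simply-supported spans XY and YZ.
Discontinuity in slope at Y on the released structure — sum the simple-span end rotations:
  span XY: point load 52.2 at a = 0.9: Pab(L + a)/(6LEI) = 21.38/EI
  span XY: triangular load, peak 28: w₀L³/(45EI) = 16.8/EI
  span YZ: point load 127.8 at a = 1.8: Pab(L + b)/(6LEI) = 273.7/EI
  relative rotation θ_0 = (38.18 + 273.7)/EI = 311.9/EI
A unit hogging moment at Y produces rotation L₁/(3EI) + L₂/(3EI) = 3/EI.
Compatibility: M_Y·(L₁+L₂)/(3EI) = θ_0, giving M_Y = 104 kip·ft (hogging).

M_Y = 104 kip·ft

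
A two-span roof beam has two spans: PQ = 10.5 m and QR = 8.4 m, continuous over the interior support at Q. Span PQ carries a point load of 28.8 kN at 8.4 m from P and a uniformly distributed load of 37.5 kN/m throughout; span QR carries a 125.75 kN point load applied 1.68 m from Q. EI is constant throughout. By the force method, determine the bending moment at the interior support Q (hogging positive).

M_Q = 378.9 kN·m

Take M_Q as the redundant. Released structure: two simple spans PQ and QR with a hinge at Q.
End slopes at the hinge Q, treating each span as simply supported:
  span PQ: point load 28.8 at a = 8.4: Pab(L + a)/(6LEI) = 152.4/EI
  span PQ: UDL 37.5: wL³/(24EI) = 1809/EI
  span QR: point load 125.75 at a = 1.68: Pab(L + b)/(6LEI) = 425.9/EI
  relative rotation θ_0 = (1961 + 425.9)/EI = 2387/EI
A unit hogging moment at Q produces rotation L₁/(3EI) + L₂/(3EI) = 6.3/EI.
Slope continuity at Q: θ_0 = M_Q·6.3/EI, so M_Q = 2387/6.3 = 378.9 kN·m (hogging).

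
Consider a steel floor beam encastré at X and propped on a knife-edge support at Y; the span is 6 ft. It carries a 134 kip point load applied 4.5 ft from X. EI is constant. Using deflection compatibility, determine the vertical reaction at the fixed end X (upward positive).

R_X = 49.2 kip

Take the reaction at Y as the redundant and release it; the primary structure is a cantilever fixed at X.
Deflection at Y on the released cantilever, summing each load's contribution:
  point load 134 at a = 4.5: Pa²(3L − a)/(6EI) = 6105/EI
Flexibility coefficient — unit upward force at Y: δ_{YY} = L³/(3EI) = 72/EI.
The prop prevents deflection at Y: R_Y = δ_0/δ_{YY} = 6105/72 = 84.8 kip.
Vertical equilibrium: R_X = ΣP − R_Y = 134 − 84.8 = 49.2 kip.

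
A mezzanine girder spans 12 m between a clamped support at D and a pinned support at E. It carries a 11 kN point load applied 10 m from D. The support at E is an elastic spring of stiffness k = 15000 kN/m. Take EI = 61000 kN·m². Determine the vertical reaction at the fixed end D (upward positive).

Remove the prop at E; the released (primary) structure is a cantilever built in at D.
Free-end deflection of the primary structure under the applied loading (downward +):
  point load 11 at a = 10: Pa²(3L − a)/(6EI) = 4767/EI
Flexibility coefficient — unit upward force at E: δ_{EE} = L³/(3EI) = 576/EI.
With EI = 61000 kN·m²: δ_0 = 0.078142 m and δ_{EE} = 0.009443 m/kN.
Compatibility — the spring shortens by R_E/k under the reaction it provides: δ_0 − R_E·δ_{EE} = R_E/k. With 1/k = 0.000067 m/kN, R_E = δ_0 / (δ_{EE} + 1/k) = 0.078142 / (0.009443 + 0.000067) = 8.217 kN.
Vertical equilibrium: R_D = ΣP − R_E = 11 − 8.217 = 2.783 kN.

R_D = 2.783 kN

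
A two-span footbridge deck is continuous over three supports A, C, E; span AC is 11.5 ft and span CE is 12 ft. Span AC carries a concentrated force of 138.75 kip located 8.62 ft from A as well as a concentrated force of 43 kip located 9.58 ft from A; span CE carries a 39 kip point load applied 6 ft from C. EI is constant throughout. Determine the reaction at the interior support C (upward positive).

R_C = 194 kip

Release continuity at C by inserting a hinge; the redundant is the internal moment M_C. The primary structure is two simply-supported spans AC and CE.
Rotations at C on the released spans (each span's end-slope, ×1/EI):
  span AC: point load 138.75 at a = 8.62: Pab(L + a)/(6LEI) = 1004/EI
  span AC: point load 43 at a = 9.58: Pab(L + a)/(6LEI) = 241.6/EI
  span CE: point load 39 at a = 6: Pab(L + b)/(6LEI) = 351/EI
  relative rotation θ_0 = (1246 + 351)/EI = 1597/EI
A unit hogging moment at C produces rotation L₁/(3EI) + L₂/(3EI) = 7.833/EI.
Compatibility: M_C·(L₁+L₂)/(3EI) = θ_0, giving M_C = 203.9 kip·ft (hogging).
Span AC, ΣM about A with M_C applied at C: R_C^{AC}·11.5 = 1608 + 203.9, so R_C^{AC} = 157.6 kip and R_A = 181.8 − 157.6 = 24.2 kip.
Span CE, ΣM about E: R_C^{CE}·12 = 234 + 203.9, so R_C^{CE} = 36.49 kip and R_E = 39 − 36.49 = 2.51 kip.
R_C = 157.6 + 36.49 = 194 kip.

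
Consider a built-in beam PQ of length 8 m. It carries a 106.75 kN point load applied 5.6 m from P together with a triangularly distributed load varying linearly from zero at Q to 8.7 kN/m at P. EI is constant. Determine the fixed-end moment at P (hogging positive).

Release both end moments; the primary structure is a simply-supported span PQ with redundants M_P and M_Q.
End rotations of the released simple span under the applied load (×1/EI):
  at P: point load 106.75 at a = 5.6: Pab(L + b)/(6LEI) = 310.9/EI
  at Q: point load 106.75 at a = 5.6: Pab(L + a)/(6LEI) = 406.5/EI
  at P: triangular load, peak 8.7: w₀L³/(45EI) = 98.99/EI
  at Q: triangular load, peak 8.7: 7w₀L³/(360EI) = 86.61/EI
  θ_P0 = 409.8/EI,  θ_Q0 = 493.1/EI
Flexibility coefficients: a unit moment at one end gives L/(3EI) there and L/(6EI) at the far end, so f₁₁ = f₂₂ = 2.667/EI and f₁₂ = f₂₁ = 1.333/EI.
Compatibility — zero rotation at each built-in end:
  2.667 M_P + 1.333 M_Q = 409.8
  1.333 M_P + 2.667 M_Q = 493.1
Solving the pair gives M_P = 81.64 kN·m and M_Q = 144.1 kN·m (hogging).

M_P = 81.64 kN·m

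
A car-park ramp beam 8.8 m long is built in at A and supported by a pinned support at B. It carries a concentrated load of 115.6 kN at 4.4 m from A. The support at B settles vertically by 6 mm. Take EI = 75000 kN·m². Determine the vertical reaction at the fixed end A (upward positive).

R_A = 81.46 kN

Choose R_B as the redundant. The primary structure is the cantilever fixed at A.
Primary-structure tip deflection at B by superposition:
  point load 115.6 at a = 4.4: Pa²(3L − a)/(6EI) = 8206/EI
Tip deflection under a unit load at B: L³/(3EI) = 227.2/EI.
With EI = 75000 kN·m²: δ_0 = 0.10941 m and δ_{BB} = 0.003029 m/kN.
Compatibility — the beam at B must follow the support down by 0.006 m: δ_0 − R_B·δ_{BB} = 0.006, so R_B = (0.10941 − 0.006)/0.003029 = 34.14 kN.
Vertical equilibrium: R_A = ΣP − R_B = 115.6 − 34.14 = 81.46 kN.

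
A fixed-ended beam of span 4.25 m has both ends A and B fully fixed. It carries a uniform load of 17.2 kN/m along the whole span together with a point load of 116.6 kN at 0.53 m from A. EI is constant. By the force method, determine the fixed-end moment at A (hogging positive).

Release both end moments; the primary structure is a simply-supported span AB with redundants M_A and M_B.
On the primary (simply-supported) span, the end slopes from the loading are:
  at A: UDL 17.2: wL³/(24EI) = 55.02/EI
  at B: UDL 17.2: wL³/(24EI) = 55.02/EI
  at A: point load 116.6 at a = 0.53: Pab(L + b)/(6LEI) = 71.85/EI
  at B: point load 116.6 at a = 0.53: Pab(L + a)/(6LEI) = 43.09/EI
  θ_A0 = 126.9/EI,  θ_B0 = 98.11/EI
Flexibility coefficients: a unit moment at one end gives L/(3EI) there and L/(6EI) at the far end, so f₁₁ = f₂₂ = 1.417/EI and f₁₂ = f₂₁ = 0.7083/EI.
Compatibility — zero rotation at each built-in end:
  1.417 M_A + 0.7083 M_B = 126.9
  0.7083 M_A + 1.417 M_B = 98.11
Solving the pair gives M_A = 73.24 kN·m and M_B = 32.64 kN·m (hogging).

M_A = 73.24 kN·m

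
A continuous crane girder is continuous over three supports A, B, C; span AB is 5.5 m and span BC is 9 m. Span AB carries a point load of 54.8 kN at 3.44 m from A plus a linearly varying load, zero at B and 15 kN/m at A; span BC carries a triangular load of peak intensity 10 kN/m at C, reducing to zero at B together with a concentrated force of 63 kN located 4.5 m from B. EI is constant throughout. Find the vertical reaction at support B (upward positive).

R_B = 131.8 kN

Take M_B as the redundant. Released structure: two simple spans AB and BC with a hinge at B.
Rotations at B on the released spans (each span's end-slope, ×1/EI):
  span AB: point load 54.8 at a = 3.44: Pab(L + a)/(6LEI) = 105.2/EI
  span AB: triangular load, peak 15: 7w₀L³/(360EI) = 48.53/EI
  span BC: triangular load, peak 10: 7w₀L³/(360EI) = 141.8/EI
  span BC: point load 63 at a = 4.5: Pab(L + b)/(6LEI) = 318.9/EI
  relative rotation θ_0 = (153.7 + 460.7)/EI = 614.4/EI
A unit hogging moment at B produces rotation L₁/(3EI) + L₂/(3EI) = 4.833/EI.
Compatibility: M_B·(L₁+L₂)/(3EI) = θ_0, giving M_B = 127.1 kN·m (hogging).
Span AB, ΣM about A with M_B applied at B: R_B^{AB}·5.5 = 264.1 + 127.1, so R_B^{AB} = 71.14 kN and R_A = 96.05 − 71.14 = 24.91 kN.
Span BC, ΣM about C: R_B^{BC}·9 = 418.5 + 127.1, so R_B^{BC} = 60.62 kN and R_C = 108 − 60.62 = 47.38 kN.
R_B = 71.14 + 60.62 = 131.8 kN.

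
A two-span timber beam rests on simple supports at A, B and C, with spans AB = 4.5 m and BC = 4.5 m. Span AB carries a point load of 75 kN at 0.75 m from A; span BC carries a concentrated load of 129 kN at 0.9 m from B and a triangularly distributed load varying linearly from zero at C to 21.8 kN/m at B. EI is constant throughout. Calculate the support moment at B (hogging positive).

Take M_B as the redundant. Released structure: two simple spans AB and BC with a hinge at B.
Discontinuity in slope at B on the released structure — sum the simple-span end rotations:
  span AB: point load 75 at a = 0.75: Pab(L + a)/(6LEI) = 41.02/EI
  span BC: point load 129 at a = 0.9: Pab(L + b)/(6LEI) = 125.4/EI
  span BC: triangular load, peak 21.8: w₀L³/(45EI) = 44.15/EI
  relative rotation θ_0 = (41.02 + 169.5)/EI = 210.5/EI
A unit hogging moment at B produces rotation L₁/(3EI) + L₂/(3EI) = 3/EI.
Slope continuity at B: θ_0 = M_B·3/EI, so M_B = 210.5/3 = 70.18 kN·m (hogging).

M_B = 70.18 kN·m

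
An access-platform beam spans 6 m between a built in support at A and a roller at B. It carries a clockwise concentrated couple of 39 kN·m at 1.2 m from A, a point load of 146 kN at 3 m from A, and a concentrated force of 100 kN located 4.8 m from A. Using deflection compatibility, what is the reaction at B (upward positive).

R_B = 119.5 kN

Take the reaction at B as the redundant and release it; the primary structure is a cantilever fixed at A.
Primary-structure tip deflection at B by superposition:
  clockwise couple 39 at a = 1.2: M₀a(2L − a)/(2EI) = 252.7/EI
  point load 146 at a = 3: Pa²(3L − a)/(6EI) = 3285/EI
  point load 100 at a = 4.8: Pa²(3L − a)/(6EI) = 5069/EI
  δ_0 = 8607/EI
Flexibility coefficient — unit upward force at B: δ_{BB} = L³/(3EI) = 72/EI.
Compatibility at B: δ_0 − R_B·δ_{BB} = 0, so R_B = 8607/72 = 119.5 kN.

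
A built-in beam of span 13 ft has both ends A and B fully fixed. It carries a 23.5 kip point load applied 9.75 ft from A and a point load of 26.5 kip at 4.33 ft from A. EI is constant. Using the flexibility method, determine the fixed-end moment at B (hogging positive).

M_B = 68.45 kip·ft

Take the two fixed-end moments M_A, M_B as redundants; the released structure is the simple span AB.
On the primary (simply-supported) span, the end slopes from the loading are:
  at A: point load 23.5 at a = 9.75: Pab(L + b)/(6LEI) = 155.1/EI
  at B: point load 23.5 at a = 9.75: Pab(L + a)/(6LEI) = 217.2/EI
  at A: point load 26.5 at a = 4.33: Pab(L + b)/(6LEI) = 276.4/EI
  at B: point load 26.5 at a = 4.33: Pab(L + a)/(6LEI) = 221/EI
  θ_A0 = 431.5/EI,  θ_B0 = 438.2/EI
Flexibility coefficients: a unit moment at one end gives L/(3EI) there and L/(6EI) at the far end, so f₁₁ = f₂₂ = 4.333/EI and f₁₂ = f₂₁ = 2.167/EI.
Compatibility — zero rotation at each built-in end:
  4.333 M_A + 2.167 M_B = 431.5
  2.167 M_A + 4.333 M_B = 438.2
Solving the pair gives M_A = 65.36 kip·ft and M_B = 68.45 kip·ft (hogging).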